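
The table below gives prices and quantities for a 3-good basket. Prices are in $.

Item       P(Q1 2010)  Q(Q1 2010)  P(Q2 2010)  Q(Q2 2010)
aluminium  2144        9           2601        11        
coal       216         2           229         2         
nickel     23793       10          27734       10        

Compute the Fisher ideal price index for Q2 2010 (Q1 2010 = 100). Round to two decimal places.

Laspeyres component (base-period weights):
ΣP(Q2 2010)Q(Q1 2010) = 2601×9 + 229×2 + 27734×10 = 23409 + 458 + 277340 = 301207
ΣP(Q1 2010)Q(Q1 2010) = 2144×9 + 216×2 + 23793×10 = 19296 + 432 + 237930 = 257658
L = 301207 / 257658 × 100 = 116.9019
Paasche component (current-period weights):
ΣP(Q2 2010)Q(Q2 2010) = 2601×11 + 229×2 + 27734×10 = 28611 + 458 + 277340 = 306409
ΣP(Q1 2010)Q(Q2 2010) = 2144×11 + 216×2 + 23793×10 = 23584 + 432 + 237930 = 261946
P = 306409 / 261946 × 100 = 116.9741
Fisher = √(L × P) = √(116.9019 × 116.9741) = 116.9380

116.94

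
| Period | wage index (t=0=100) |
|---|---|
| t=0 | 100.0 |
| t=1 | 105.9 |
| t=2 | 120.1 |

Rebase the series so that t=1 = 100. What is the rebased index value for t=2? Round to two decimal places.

113.41

Rebased(t=2) = 120.1 / 105.9 × 100 = 113.4089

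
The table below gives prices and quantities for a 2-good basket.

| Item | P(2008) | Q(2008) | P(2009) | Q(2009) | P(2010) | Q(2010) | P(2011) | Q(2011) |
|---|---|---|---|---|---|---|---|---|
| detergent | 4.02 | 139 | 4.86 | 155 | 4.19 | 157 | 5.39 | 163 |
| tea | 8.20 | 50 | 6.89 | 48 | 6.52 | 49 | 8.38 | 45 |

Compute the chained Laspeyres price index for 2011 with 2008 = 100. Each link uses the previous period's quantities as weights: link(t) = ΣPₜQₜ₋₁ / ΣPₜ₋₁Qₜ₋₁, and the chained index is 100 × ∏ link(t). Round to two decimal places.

Link 2008→2009:
ΣP(2009)Q(2008) = 4.86×139 + 6.89×50 = 675.54 + 344.5 = 1020.04
ΣP(2008)Q(2008) = 4.02×139 + 8.20×50 = 558.78 + 410 = 968.78
link = 1020.04/968.78 = 1.052912
Link 2009→2010:
ΣP(2010)Q(2009) = 4.19×155 + 6.52×48 = 649.45 + 312.96 = 962.41
ΣP(2009)Q(2009) = 4.86×155 + 6.89×48 = 753.3 + 330.72 = 1084.02
link = 962.41/1084.02 = 0.887816
Link 2010→2011:
ΣP(2011)Q(2010) = 5.39×157 + 8.38×49 = 846.23 + 410.62 = 1256.85
ΣP(2010)Q(2010) = 4.19×157 + 6.52×49 = 657.83 + 319.48 = 977.31
link = 1256.85/977.31 = 1.286030
Chained index = 100 × 1.052912 × 0.887816 × 1.286030 = 120.2170

120.22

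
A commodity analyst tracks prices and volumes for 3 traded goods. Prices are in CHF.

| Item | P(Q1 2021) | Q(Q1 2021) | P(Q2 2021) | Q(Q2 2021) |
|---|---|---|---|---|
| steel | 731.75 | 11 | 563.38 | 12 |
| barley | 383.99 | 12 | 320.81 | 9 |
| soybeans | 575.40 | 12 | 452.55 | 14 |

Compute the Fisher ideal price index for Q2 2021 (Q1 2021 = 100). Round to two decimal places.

Laspeyres component (base-period weights):
ΣP(Q2 2021)Q(Q1 2021) = 563.38×11 + 320.81×12 + 452.55×12 = 6197.18 + 3849.72 + 5430.6 = 15477.5
ΣP(Q1 2021)Q(Q1 2021) = 731.75×11 + 383.99×12 + 575.40×12 = 8049.25 + 4607.88 + 6904.8 = 19561.93
L = 15477.5 / 19561.93 × 100 = 79.1205
Paasche component (current-period weights):
ΣP(Q2 2021)Q(Q2 2021) = 563.38×12 + 320.81×9 + 452.55×14 = 6760.56 + 2887.29 + 6335.7 = 15983.55
ΣP(Q1 2021)Q(Q2 2021) = 731.75×12 + 383.99×9 + 575.40×14 = 8781 + 3455.91 + 8055.6 = 20292.51
P = 15983.55 / 20292.51 × 100 = 78.7658
Fisher = √(L × P) = √(79.1205 × 78.7658) = 78.9429

78.94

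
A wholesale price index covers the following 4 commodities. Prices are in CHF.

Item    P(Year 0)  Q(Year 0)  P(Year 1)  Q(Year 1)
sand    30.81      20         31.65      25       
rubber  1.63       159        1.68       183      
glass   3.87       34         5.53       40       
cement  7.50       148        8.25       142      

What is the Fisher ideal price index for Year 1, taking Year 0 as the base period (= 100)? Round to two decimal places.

Laspeyres component (base-period weights):
ΣP(Year 1)Q(Year 0) = 31.65×20 + 1.68×159 + 5.53×34 + 8.25×148 = 633 + 267.12 + 188.02 + 1221 = 2309.14
ΣP(Year 0)Q(Year 0) = 30.81×20 + 1.63×159 + 3.87×34 + 7.50×148 = 616.2 + 259.17 + 131.58 + 1110 = 2116.95
L = 2309.14 / 2116.95 × 100 = 109.0786
Paasche component (current-period weights):
ΣP(Year 1)Q(Year 1) = 31.65×25 + 1.68×183 + 5.53×40 + 8.25×142 = 791.25 + 307.44 + 221.2 + 1171.5 = 2491.39
ΣP(Year 0)Q(Year 1) = 30.81×25 + 1.63×183 + 3.87×40 + 7.50×142 = 770.25 + 298.29 + 154.8 + 1065 = 2288.34
P = 2491.39 / 2288.34 × 100 = 108.8732
Fisher = √(L × P) = √(109.0786 × 108.8732) = 108.9759

108.98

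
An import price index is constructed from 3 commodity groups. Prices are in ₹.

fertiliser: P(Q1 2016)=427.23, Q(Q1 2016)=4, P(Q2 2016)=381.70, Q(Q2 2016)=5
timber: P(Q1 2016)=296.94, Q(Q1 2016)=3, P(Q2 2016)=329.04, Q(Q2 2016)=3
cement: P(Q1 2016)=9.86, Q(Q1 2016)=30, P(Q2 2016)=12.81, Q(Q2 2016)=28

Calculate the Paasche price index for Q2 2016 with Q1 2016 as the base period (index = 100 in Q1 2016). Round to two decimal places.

Paasche price index uses current-period quantities as weights.
ΣP(Q2 2016)·Q(Q2 2016) = 381.70×5 + 329.04×3 + 12.81×28 = 1908.5 + 987.12 + 358.68 = 3254.3
ΣP(Q1 2016)·Q(Q2 2016) = 427.23×5 + 296.94×3 + 9.86×28 = 2136.15 + 890.82 + 276.08 = 3303.05
Index = 3254.3 / 3303.05 × 100 = 98.5241

98.52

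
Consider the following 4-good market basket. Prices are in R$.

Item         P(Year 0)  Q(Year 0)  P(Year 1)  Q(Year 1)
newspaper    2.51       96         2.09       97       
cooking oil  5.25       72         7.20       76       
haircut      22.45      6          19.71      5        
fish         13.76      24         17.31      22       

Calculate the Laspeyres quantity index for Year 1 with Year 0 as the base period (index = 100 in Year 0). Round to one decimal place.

Laspeyres quantity index uses base-period prices as weights.
ΣP(Year 0)·Q(Year 1) = 2.51×97 + 5.25×76 + 22.45×5 + 13.76×22 = 243.47 + 399 + 112.25 + 302.72 = 1057.44
ΣP(Year 0)·Q(Year 0) = 2.51×96 + 5.25×72 + 22.45×6 + 13.76×24 = 240.96 + 378 + 134.7 + 330.24 = 1083.9
Index = 1057.44 / 1083.9 × 100 = 97.5588

97.6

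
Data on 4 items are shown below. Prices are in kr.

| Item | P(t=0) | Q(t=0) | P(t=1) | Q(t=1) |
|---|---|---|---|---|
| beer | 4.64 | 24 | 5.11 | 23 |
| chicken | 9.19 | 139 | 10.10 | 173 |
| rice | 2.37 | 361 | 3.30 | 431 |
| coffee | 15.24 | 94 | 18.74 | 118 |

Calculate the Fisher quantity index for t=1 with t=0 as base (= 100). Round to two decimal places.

Laspeyres component (base-period weights):
ΣP(t=0)Q(t=1) = 4.64×23 + 9.19×173 + 2.37×431 + 15.24×118 = 106.72 + 1589.87 + 1021.47 + 1798.32 = 4516.38
ΣP(t=0)Q(t=0) = 4.64×24 + 9.19×139 + 2.37×361 + 15.24×94 = 111.36 + 1277.41 + 855.57 + 1432.56 = 3676.9
L = 4516.38 / 3676.9 × 100 = 122.8312
Paasche component (current-period weights):
ΣP(t=1)Q(t=1) = 5.11×23 + 10.10×173 + 3.30×431 + 18.74×118 = 117.53 + 1747.3 + 1422.3 + 2211.32 = 5498.45
ΣP(t=1)Q(t=0) = 5.11×24 + 10.10×139 + 3.30×361 + 18.74×94 = 122.64 + 1403.9 + 1191.3 + 1761.56 = 4479.4
P = 5498.45 / 4479.4 × 100 = 122.7497
Fisher = √(L × P) = √(122.8312 × 122.7497) = 122.7904

122.79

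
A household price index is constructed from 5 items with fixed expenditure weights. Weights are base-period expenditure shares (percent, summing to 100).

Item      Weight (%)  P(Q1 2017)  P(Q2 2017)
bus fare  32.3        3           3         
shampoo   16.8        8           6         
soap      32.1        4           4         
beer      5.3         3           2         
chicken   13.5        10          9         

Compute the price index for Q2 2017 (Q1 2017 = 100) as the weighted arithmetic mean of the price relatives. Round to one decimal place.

bus fare: 32.3 × (3/3) = 32.3 × 1.000000 = 32.3000
shampoo: 16.8 × (6/8) = 16.8 × 0.750000 = 12.6000
soap: 32.1 × (4/4) = 32.1 × 1.000000 = 32.1000
beer: 5.3 × (2/3) = 5.3 × 0.666667 = 3.5333
chicken: 13.5 × (9/10) = 13.5 × 0.900000 = 12.1500
Index = Σ wᵢ·(p₁ᵢ/p₀ᵢ) = 32.3000 + 12.6000 + 32.1000 + 3.5333 + 12.1500 = 92.6833

92.7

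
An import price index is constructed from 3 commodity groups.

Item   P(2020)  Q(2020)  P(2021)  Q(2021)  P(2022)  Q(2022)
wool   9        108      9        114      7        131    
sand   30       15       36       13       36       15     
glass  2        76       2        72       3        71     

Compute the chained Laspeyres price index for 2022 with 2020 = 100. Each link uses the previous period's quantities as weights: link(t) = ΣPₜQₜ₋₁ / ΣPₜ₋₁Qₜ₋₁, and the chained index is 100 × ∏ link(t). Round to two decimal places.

95.65

Link 2020→2021:
ΣP(2021)Q(2020) = 9×108 + 36×15 + 2×76 = 972 + 540 + 152 = 1664
ΣP(2020)Q(2020) = 9×108 + 30×15 + 2×76 = 972 + 450 + 152 = 1574
link = 1664/1574 = 1.057179
Link 2021→2022:
ΣP(2022)Q(2021) = 7×114 + 36×13 + 3×72 = 798 + 468 + 216 = 1482
ΣP(2021)Q(2021) = 9×114 + 36×13 + 2×72 = 1026 + 468 + 144 = 1638
link = 1482/1638 = 0.904762
Chained index = 100 × 1.057179 × 0.904762 = 95.6495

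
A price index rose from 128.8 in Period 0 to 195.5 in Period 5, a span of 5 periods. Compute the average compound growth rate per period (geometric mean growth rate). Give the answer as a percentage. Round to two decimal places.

8.70%

Growth factor = (195.5/128.8)^(1/5) = (1.517857)^(1/5) = 1.087042
Growth rate = 1.087042 − 1 = 0.087042 = 8.7042%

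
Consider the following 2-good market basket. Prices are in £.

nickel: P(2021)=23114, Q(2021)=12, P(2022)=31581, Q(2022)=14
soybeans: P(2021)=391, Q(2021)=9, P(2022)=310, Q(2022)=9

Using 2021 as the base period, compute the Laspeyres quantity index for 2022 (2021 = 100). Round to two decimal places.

Laspeyres quantity index uses base-period prices as weights.
ΣP(2021)·Q(2022) = 23114×14 + 391×9 = 323596 + 3519 = 327115
ΣP(2021)·Q(2021) = 23114×12 + 391×9 = 277368 + 3519 = 280887
Index = 327115 / 280887 × 100 = 116.4579

116.46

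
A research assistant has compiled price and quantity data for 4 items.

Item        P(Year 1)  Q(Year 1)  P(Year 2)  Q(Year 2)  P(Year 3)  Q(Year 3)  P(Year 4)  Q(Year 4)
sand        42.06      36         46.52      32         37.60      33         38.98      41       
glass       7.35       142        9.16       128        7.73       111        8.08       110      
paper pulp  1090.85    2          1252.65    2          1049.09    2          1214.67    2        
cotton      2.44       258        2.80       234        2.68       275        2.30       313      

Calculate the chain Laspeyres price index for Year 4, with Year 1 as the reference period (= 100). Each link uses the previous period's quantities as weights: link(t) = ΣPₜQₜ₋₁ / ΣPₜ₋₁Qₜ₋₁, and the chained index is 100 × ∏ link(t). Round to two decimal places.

103.75

Link Year 1→Year 2:
ΣP(Year 2)Q(Year 1) = 46.52×36 + 9.16×142 + 1252.65×2 + 2.80×258 = 1674.72 + 1300.72 + 2505.3 + 722.4 = 6203.14
ΣP(Year 1)Q(Year 1) = 42.06×36 + 7.35×142 + 1090.85×2 + 2.44×258 = 1514.16 + 1043.7 + 2181.7 + 629.52 = 5369.08
link = 6203.14/5369.08 = 1.155345
Link Year 2→Year 3:
ΣP(Year 3)Q(Year 2) = 37.60×32 + 7.73×128 + 1049.09×2 + 2.68×234 = 1203.2 + 989.44 + 2098.18 + 627.12 = 4917.94
ΣP(Year 2)Q(Year 2) = 46.52×32 + 9.16×128 + 1252.65×2 + 2.80×234 = 1488.64 + 1172.48 + 2505.3 + 655.2 = 5821.62
link = 4917.94/5821.62 = 0.844772
Link Year 3→Year 4:
ΣP(Year 4)Q(Year 3) = 38.98×33 + 8.08×111 + 1214.67×2 + 2.30×275 = 1286.34 + 896.88 + 2429.34 + 632.5 = 5245.06
ΣP(Year 3)Q(Year 3) = 37.60×33 + 7.73×111 + 1049.09×2 + 2.68×275 = 1240.8 + 858.03 + 2098.18 + 737 = 4934.01
link = 5245.06/4934.01 = 1.063042
Chained index = 100 × 1.155345 × 0.844772 × 1.063042 = 103.7532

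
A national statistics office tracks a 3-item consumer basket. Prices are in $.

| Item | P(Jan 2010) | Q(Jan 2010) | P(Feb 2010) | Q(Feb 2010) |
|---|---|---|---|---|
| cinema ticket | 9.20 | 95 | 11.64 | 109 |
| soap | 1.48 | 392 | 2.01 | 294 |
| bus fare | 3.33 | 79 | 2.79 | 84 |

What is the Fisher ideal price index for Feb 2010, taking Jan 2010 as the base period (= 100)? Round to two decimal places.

122.51

Laspeyres component (base-period weights):
ΣP(Feb 2010)Q(Jan 2010) = 11.64×95 + 2.01×392 + 2.79×79 = 1105.8 + 787.92 + 220.41 = 2114.13
ΣP(Jan 2010)Q(Jan 2010) = 9.20×95 + 1.48×392 + 3.33×79 = 874 + 580.16 + 263.07 = 1717.23
L = 2114.13 / 1717.23 × 100 = 123.1128
Paasche component (current-period weights):
ΣP(Feb 2010)Q(Feb 2010) = 11.64×109 + 2.01×294 + 2.79×84 = 1268.76 + 590.94 + 234.36 = 2094.06
ΣP(Jan 2010)Q(Feb 2010) = 9.20×109 + 1.48×294 + 3.33×84 = 1002.8 + 435.12 + 279.72 = 1717.64
P = 2094.06 / 1717.64 × 100 = 121.9150
Fisher = √(L × P) = √(123.1128 × 121.9150) = 122.5124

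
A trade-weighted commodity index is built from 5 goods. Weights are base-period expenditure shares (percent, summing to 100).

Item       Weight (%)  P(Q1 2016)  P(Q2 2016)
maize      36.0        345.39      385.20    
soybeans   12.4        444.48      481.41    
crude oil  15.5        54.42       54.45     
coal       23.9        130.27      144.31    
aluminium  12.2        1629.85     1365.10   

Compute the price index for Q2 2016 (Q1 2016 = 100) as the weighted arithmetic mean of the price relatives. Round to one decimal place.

maize: 36.0 × (385.20/345.39) = 36.0 × 1.115261 = 40.1494
soybeans: 12.4 × (481.41/444.48) = 12.4 × 1.083086 = 13.4303
crude oil: 15.5 × (54.45/54.42) = 15.5 × 1.000551 = 15.5085
coal: 23.9 × (144.31/130.27) = 23.9 × 1.107776 = 26.4759
aluminium: 12.2 × (1365.10/1629.85) = 12.2 × 0.837562 = 10.2183
Index = Σ wᵢ·(p₁ᵢ/p₀ᵢ) = 40.1494 + 13.4303 + 15.5085 + 26.4759 + 10.2183 = 105.7823

105.8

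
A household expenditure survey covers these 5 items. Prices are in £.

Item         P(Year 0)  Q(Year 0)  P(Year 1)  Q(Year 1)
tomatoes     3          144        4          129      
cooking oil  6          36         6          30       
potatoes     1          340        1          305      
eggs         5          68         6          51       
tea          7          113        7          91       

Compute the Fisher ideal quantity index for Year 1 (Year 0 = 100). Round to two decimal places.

83.32

Laspeyres component (base-period weights):
ΣP(Year 0)Q(Year 1) = 3×129 + 6×30 + 1×305 + 5×51 + 7×91 = 387 + 180 + 305 + 255 + 637 = 1764
ΣP(Year 0)Q(Year 0) = 3×144 + 6×36 + 1×340 + 5×68 + 7×113 = 432 + 216 + 340 + 340 + 791 = 2119
L = 1764 / 2119 × 100 = 83.2468
Paasche component (current-period weights):
ΣP(Year 1)Q(Year 1) = 4×129 + 6×30 + 1×305 + 6×51 + 7×91 = 516 + 180 + 305 + 306 + 637 = 1944
ΣP(Year 1)Q(Year 0) = 4×144 + 6×36 + 1×340 + 6×68 + 7×113 = 576 + 216 + 340 + 408 + 791 = 2331
P = 1944 / 2331 × 100 = 83.3977
Fisher = √(L × P) = √(83.2468 × 83.3977) = 83.3222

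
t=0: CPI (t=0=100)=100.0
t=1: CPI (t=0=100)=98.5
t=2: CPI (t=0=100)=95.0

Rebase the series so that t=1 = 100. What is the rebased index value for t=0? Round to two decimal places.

101.52

Rebased(t=0) = 100.0 / 98.5 × 100 = 101.5228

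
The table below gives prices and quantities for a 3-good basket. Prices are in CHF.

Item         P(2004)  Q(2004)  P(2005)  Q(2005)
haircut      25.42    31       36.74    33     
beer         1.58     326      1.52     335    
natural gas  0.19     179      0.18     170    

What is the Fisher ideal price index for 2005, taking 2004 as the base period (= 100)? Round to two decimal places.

124.88

Laspeyres component (base-period weights):
ΣP(2005)Q(2004) = 36.74×31 + 1.52×326 + 0.18×179 = 1138.94 + 495.52 + 32.22 = 1666.68
ΣP(2004)Q(2004) = 25.42×31 + 1.58×326 + 0.19×179 = 788.02 + 515.08 + 34.01 = 1337.11
L = 1666.68 / 1337.11 × 100 = 124.6479
Paasche component (current-period weights):
ΣP(2005)Q(2005) = 36.74×33 + 1.52×335 + 0.18×170 = 1212.42 + 509.2 + 30.6 = 1752.22
ΣP(2004)Q(2005) = 25.42×33 + 1.58×335 + 0.19×170 = 838.86 + 529.3 + 32.3 = 1400.46
P = 1752.22 / 1400.46 × 100 = 125.1175
Fisher = √(L × P) = √(124.6479 × 125.1175) = 124.8825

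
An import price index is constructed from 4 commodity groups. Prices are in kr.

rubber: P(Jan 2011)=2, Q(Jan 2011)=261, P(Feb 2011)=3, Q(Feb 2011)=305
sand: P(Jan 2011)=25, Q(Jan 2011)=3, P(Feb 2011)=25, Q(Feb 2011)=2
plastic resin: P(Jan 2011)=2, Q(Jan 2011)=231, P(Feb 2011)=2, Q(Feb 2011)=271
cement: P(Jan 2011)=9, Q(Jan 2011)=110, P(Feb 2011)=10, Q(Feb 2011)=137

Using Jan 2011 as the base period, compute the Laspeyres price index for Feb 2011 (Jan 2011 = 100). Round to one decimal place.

118.1

Laspeyres price index uses base-period quantities as weights.
ΣP(Feb 2011)·Q(Jan 2011) = 3×261 + 25×3 + 2×231 + 10×110 = 783 + 75 + 462 + 1100 = 2420
ΣP(Jan 2011)·Q(Jan 2011) = 2×261 + 25×3 + 2×231 + 9×110 = 522 + 75 + 462 + 990 = 2049
Index = 2420 / 2049 × 100 = 118.1064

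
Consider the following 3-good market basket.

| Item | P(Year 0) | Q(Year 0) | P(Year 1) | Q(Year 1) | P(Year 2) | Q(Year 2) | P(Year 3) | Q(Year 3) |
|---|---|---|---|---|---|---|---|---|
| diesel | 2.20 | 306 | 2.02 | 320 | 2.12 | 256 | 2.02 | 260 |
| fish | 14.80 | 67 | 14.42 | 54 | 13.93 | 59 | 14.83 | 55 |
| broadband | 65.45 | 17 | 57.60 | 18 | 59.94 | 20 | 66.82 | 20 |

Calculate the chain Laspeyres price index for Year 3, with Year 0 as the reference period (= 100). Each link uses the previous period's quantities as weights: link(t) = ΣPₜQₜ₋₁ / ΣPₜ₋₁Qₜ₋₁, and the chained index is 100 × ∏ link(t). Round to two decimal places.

Link Year 0→Year 1:
ΣP(Year 1)Q(Year 0) = 2.02×306 + 14.42×67 + 57.60×17 = 618.12 + 966.14 + 979.2 = 2563.46
ΣP(Year 0)Q(Year 0) = 2.20×306 + 14.80×67 + 65.45×17 = 673.2 + 991.6 + 1112.65 = 2777.45
link = 2563.46/2777.45 = 0.922955
Link Year 1→Year 2:
ΣP(Year 2)Q(Year 1) = 2.12×320 + 13.93×54 + 59.94×18 = 678.4 + 752.22 + 1078.92 = 2509.54
ΣP(Year 1)Q(Year 1) = 2.02×320 + 14.42×54 + 57.60×18 = 646.4 + 778.68 + 1036.8 = 2461.88
link = 2509.54/2461.88 = 1.019359
Link Year 2→Year 3:
ΣP(Year 3)Q(Year 2) = 2.02×256 + 14.83×59 + 66.82×20 = 517.12 + 874.97 + 1336.4 = 2728.49
ΣP(Year 2)Q(Year 2) = 2.12×256 + 13.93×59 + 59.94×20 = 542.72 + 821.87 + 1198.8 = 2563.39
link = 2728.49/2563.39 = 1.064407
Chained index = 100 × 0.922955 × 1.019359 × 1.064407 = 100.1418

100.14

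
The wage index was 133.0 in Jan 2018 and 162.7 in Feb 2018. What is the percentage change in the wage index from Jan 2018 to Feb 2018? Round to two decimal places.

Change = (162.7 − 133.0) / 133.0 × 100
       = 29.7 / 133.0 × 100 = 22.3308%

22.33%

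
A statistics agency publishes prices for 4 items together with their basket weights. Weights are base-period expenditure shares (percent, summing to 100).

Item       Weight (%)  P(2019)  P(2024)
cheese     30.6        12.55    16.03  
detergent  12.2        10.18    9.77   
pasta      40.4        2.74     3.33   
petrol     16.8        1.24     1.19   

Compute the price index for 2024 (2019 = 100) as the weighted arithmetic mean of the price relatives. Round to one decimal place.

116.0

cheese: 30.6 × (16.03/12.55) = 30.6 × 1.277291 = 39.0851
detergent: 12.2 × (9.77/10.18) = 12.2 × 0.959725 = 11.7086
pasta: 40.4 × (3.33/2.74) = 40.4 × 1.215328 = 49.0993
petrol: 16.8 × (1.19/1.24) = 16.8 × 0.959677 = 16.1226
Index = Σ wᵢ·(p₁ᵢ/p₀ᵢ) = 39.0851 + 11.7086 + 49.0993 + 16.1226 = 116.0156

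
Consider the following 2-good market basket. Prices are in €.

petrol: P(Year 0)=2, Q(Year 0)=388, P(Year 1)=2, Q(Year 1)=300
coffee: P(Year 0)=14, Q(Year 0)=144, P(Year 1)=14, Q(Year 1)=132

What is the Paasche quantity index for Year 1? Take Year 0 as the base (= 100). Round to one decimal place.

Paasche quantity index uses current-period prices as weights.
ΣP(Year 1)·Q(Year 1) = 2×300 + 14×132 = 600 + 1848 = 2448
ΣP(Year 1)·Q(Year 0) = 2×388 + 14×144 = 776 + 2016 = 2792
Index = 2448 / 2792 × 100 = 87.6791

87.7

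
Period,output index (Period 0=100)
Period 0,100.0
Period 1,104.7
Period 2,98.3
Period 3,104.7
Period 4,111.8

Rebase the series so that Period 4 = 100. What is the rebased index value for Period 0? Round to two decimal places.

Rebased(Period 0) = 100.0 / 111.8 × 100 = 89.4454

89.45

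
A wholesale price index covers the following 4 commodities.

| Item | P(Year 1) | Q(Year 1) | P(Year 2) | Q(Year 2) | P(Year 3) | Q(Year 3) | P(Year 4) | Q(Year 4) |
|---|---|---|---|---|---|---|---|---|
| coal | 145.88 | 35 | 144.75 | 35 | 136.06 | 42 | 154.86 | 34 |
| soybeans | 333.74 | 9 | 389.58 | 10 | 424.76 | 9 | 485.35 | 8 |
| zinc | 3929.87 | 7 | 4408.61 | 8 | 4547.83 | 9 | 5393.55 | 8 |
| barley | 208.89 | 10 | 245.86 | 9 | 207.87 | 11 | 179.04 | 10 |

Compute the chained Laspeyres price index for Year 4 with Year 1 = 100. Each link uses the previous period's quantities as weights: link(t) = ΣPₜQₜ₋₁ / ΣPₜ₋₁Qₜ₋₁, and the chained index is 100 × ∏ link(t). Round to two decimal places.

131.55

Link Year 1→Year 2:
ΣP(Year 2)Q(Year 1) = 144.75×35 + 389.58×9 + 4408.61×7 + 245.86×10 = 5066.25 + 3506.22 + 30860.27 + 2458.6 = 41891.34
ΣP(Year 1)Q(Year 1) = 145.88×35 + 333.74×9 + 3929.87×7 + 208.89×10 = 5105.8 + 3003.66 + 27509.09 + 2088.9 = 37707.45
link = 41891.34/37707.45 = 1.110957
Link Year 2→Year 3:
ΣP(Year 3)Q(Year 2) = 136.06×35 + 424.76×10 + 4547.83×8 + 207.87×9 = 4762.1 + 4247.6 + 36382.64 + 1870.83 = 47263.17
ΣP(Year 2)Q(Year 2) = 144.75×35 + 389.58×10 + 4408.61×8 + 245.86×9 = 5066.25 + 3895.8 + 35268.88 + 2212.74 = 46443.67
link = 47263.17/46443.67 = 1.017645
Link Year 3→Year 4:
ΣP(Year 4)Q(Year 3) = 154.86×42 + 485.35×9 + 5393.55×9 + 179.04×11 = 6504.12 + 4368.15 + 48541.95 + 1969.44 = 61383.66
ΣP(Year 3)Q(Year 3) = 136.06×42 + 424.76×9 + 4547.83×9 + 207.87×11 = 5714.52 + 3822.84 + 40930.47 + 2286.57 = 52754.4
link = 61383.66/52754.4 = 1.163574
Chained index = 100 × 1.110957 × 1.017645 × 1.163574 = 131.5490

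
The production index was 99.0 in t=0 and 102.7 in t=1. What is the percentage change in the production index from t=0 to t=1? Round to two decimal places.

Change = (102.7 − 99.0) / 99.0 × 100
       = 3.7 / 99.0 × 100 = 3.7374%

3.74%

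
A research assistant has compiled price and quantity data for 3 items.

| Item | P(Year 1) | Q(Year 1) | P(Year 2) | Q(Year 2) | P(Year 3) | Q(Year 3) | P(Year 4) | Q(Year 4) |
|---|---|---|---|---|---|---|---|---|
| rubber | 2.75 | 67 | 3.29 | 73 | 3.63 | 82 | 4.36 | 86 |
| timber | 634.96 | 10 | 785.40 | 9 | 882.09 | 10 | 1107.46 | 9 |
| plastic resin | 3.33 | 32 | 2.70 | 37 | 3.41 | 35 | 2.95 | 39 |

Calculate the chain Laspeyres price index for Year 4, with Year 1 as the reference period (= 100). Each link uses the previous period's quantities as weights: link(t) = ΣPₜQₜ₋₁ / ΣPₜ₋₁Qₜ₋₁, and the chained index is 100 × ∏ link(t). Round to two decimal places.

Link Year 1→Year 2:
ΣP(Year 2)Q(Year 1) = 3.29×67 + 785.40×10 + 2.70×32 = 220.43 + 7854 + 86.4 = 8160.83
ΣP(Year 1)Q(Year 1) = 2.75×67 + 634.96×10 + 3.33×32 = 184.25 + 6349.6 + 106.56 = 6640.41
link = 8160.83/6640.41 = 1.228965
Link Year 2→Year 3:
ΣP(Year 3)Q(Year 2) = 3.63×73 + 882.09×9 + 3.41×37 = 264.99 + 7938.81 + 126.17 = 8329.97
ΣP(Year 2)Q(Year 2) = 3.29×73 + 785.40×9 + 2.70×37 = 240.17 + 7068.6 + 99.9 = 7408.67
link = 8329.97/7408.67 = 1.124354
Link Year 3→Year 4:
ΣP(Year 4)Q(Year 3) = 4.36×82 + 1107.46×10 + 2.95×35 = 357.52 + 11074.6 + 103.25 = 11535.37
ΣP(Year 3)Q(Year 3) = 3.63×82 + 882.09×10 + 3.41×35 = 297.66 + 8820.9 + 119.35 = 9237.91
link = 11535.37/9237.91 = 1.248699
Chained index = 100 × 1.228965 × 1.124354 × 1.248699 = 172.5442

172.54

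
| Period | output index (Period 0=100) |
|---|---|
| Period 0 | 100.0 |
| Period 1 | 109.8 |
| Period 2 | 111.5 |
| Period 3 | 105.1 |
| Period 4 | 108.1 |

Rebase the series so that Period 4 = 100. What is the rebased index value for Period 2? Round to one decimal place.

103.1

Rebased(Period 2) = 111.5 / 108.1 × 100 = 103.1452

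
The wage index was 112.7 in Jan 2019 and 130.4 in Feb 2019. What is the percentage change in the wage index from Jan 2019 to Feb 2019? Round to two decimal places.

15.71%

Change = (130.4 − 112.7) / 112.7 × 100
       = 17.7 / 112.7 × 100 = 15.7054%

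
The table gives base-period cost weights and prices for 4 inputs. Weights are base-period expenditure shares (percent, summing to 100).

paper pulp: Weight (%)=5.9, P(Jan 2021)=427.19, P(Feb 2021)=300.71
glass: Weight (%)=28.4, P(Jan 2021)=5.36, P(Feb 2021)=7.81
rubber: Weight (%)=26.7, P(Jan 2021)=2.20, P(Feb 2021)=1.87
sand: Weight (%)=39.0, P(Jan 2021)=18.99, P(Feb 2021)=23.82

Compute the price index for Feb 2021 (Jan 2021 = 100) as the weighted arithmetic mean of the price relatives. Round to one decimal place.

117.1

paper pulp: 5.9 × (300.71/427.19) = 5.9 × 0.703926 = 4.1532
glass: 28.4 × (7.81/5.36) = 28.4 × 1.457090 = 41.3813
rubber: 26.7 × (1.87/2.20) = 26.7 × 0.850000 = 22.6950
sand: 39.0 × (23.82/18.99) = 39.0 × 1.254344 = 48.9194
Index = Σ wᵢ·(p₁ᵢ/p₀ᵢ) = 4.1532 + 41.3813 + 22.6950 + 48.9194 = 117.1489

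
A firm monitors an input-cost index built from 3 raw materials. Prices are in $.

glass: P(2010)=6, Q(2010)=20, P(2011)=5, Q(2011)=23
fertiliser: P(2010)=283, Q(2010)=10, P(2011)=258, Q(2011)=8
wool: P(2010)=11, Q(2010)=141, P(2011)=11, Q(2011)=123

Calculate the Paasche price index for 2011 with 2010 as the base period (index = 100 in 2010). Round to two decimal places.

94.06

Paasche price index uses current-period quantities as weights.
ΣP(2011)·Q(2011) = 5×23 + 258×8 + 11×123 = 115 + 2064 + 1353 = 3532
ΣP(2010)·Q(2011) = 6×23 + 283×8 + 11×123 = 138 + 2264 + 1353 = 3755
Index = 3532 / 3755 × 100 = 94.0613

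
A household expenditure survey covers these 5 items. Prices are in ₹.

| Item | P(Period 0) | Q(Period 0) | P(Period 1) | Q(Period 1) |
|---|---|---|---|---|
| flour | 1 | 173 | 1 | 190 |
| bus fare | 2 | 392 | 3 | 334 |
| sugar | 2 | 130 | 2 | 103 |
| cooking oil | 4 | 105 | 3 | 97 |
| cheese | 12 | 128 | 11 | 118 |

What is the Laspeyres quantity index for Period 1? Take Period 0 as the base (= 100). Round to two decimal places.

90.39

Laspeyres quantity index uses base-period prices as weights.
ΣP(Period 0)·Q(Period 1) = 1×190 + 2×334 + 2×103 + 4×97 + 12×118 = 190 + 668 + 206 + 388 + 1416 = 2868
ΣP(Period 0)·Q(Period 0) = 1×173 + 2×392 + 2×130 + 4×105 + 12×128 = 173 + 784 + 260 + 420 + 1536 = 3173
Index = 2868 / 3173 × 100 = 90.3876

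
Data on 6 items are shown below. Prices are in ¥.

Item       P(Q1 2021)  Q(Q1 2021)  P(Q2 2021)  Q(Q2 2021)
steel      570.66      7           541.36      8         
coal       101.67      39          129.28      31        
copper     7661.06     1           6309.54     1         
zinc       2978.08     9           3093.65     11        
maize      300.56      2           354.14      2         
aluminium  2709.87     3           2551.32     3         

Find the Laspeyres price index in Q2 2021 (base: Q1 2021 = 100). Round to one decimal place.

Laspeyres price index uses base-period quantities as weights.
ΣP(Q2 2021)·Q(Q1 2021) = 541.36×7 + 129.28×39 + 6309.54×1 + 3093.65×9 + 354.14×2 + 2551.32×3 = 3789.52 + 5041.92 + 6309.54 + 27842.85 + 708.28 + 7653.96 = 51346.07
ΣP(Q1 2021)·Q(Q1 2021) = 570.66×7 + 101.67×39 + 7661.06×1 + 2978.08×9 + 300.56×2 + 2709.87×3 = 3994.62 + 3965.13 + 7661.06 + 26802.72 + 601.12 + 8129.61 = 51154.26
Index = 51346.07 / 51154.26 × 100 = 100.3750

100.4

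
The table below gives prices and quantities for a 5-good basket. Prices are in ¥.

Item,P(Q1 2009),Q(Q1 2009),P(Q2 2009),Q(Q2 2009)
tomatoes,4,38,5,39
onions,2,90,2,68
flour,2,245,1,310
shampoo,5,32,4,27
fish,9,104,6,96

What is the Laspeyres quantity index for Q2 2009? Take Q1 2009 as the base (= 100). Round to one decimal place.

99.6

Laspeyres quantity index uses base-period prices as weights.
ΣP(Q1 2009)·Q(Q2 2009) = 4×39 + 2×68 + 2×310 + 5×27 + 9×96 = 156 + 136 + 620 + 135 + 864 = 1911
ΣP(Q1 2009)·Q(Q1 2009) = 4×38 + 2×90 + 2×245 + 5×32 + 9×104 = 152 + 180 + 490 + 160 + 936 = 1918
Index = 1911 / 1918 × 100 = 99.6350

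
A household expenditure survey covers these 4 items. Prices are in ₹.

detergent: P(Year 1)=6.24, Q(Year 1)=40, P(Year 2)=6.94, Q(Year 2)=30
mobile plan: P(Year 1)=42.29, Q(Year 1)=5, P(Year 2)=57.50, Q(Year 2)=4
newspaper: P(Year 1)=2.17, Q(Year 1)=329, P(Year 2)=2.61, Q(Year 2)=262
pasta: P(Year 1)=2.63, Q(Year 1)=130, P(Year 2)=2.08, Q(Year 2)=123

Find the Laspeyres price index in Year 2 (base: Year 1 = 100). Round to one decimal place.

111.7

Laspeyres price index uses base-period quantities as weights.
ΣP(Year 2)·Q(Year 1) = 6.94×40 + 57.50×5 + 2.61×329 + 2.08×130 = 277.6 + 287.5 + 858.69 + 270.4 = 1694.19
ΣP(Year 1)·Q(Year 1) = 6.24×40 + 42.29×5 + 2.17×329 + 2.63×130 = 249.6 + 211.45 + 713.93 + 341.9 = 1516.88
Index = 1694.19 / 1516.88 × 100 = 111.6891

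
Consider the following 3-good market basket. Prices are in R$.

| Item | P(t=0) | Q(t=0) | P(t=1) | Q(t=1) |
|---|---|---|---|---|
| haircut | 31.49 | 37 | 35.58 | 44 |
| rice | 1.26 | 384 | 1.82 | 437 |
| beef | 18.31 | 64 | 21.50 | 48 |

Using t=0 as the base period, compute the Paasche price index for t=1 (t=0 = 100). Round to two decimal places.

Paasche price index uses current-period quantities as weights.
ΣP(t=1)·Q(t=1) = 35.58×44 + 1.82×437 + 21.50×48 = 1565.52 + 795.34 + 1032 = 3392.86
ΣP(t=0)·Q(t=1) = 31.49×44 + 1.26×437 + 18.31×48 = 1385.56 + 550.62 + 878.88 = 2815.06
Index = 3392.86 / 2815.06 × 100 = 120.5253

120.53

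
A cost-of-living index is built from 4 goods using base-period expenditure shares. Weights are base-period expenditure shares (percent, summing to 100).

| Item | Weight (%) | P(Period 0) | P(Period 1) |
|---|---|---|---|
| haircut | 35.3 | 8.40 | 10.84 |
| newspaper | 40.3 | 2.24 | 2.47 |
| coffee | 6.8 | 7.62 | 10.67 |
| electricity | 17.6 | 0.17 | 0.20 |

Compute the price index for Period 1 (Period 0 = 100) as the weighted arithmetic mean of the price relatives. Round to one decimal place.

120.2

haircut: 35.3 × (10.84/8.40) = 35.3 × 1.290476 = 45.5538
newspaper: 40.3 × (2.47/2.24) = 40.3 × 1.102679 = 44.4379
coffee: 6.8 × (10.67/7.62) = 6.8 × 1.400262 = 9.5218
electricity: 17.6 × (0.20/0.17) = 17.6 × 1.176471 = 20.7059
Index = Σ wᵢ·(p₁ᵢ/p₀ᵢ) = 45.5538 + 44.4379 + 9.5218 + 20.7059 = 120.2194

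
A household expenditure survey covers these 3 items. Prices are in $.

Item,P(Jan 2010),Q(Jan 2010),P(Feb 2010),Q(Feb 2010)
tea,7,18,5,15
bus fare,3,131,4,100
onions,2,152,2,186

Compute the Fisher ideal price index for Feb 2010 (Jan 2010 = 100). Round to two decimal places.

110.27

Laspeyres component (base-period weights):
ΣP(Feb 2010)Q(Jan 2010) = 5×18 + 4×131 + 2×152 = 90 + 524 + 304 = 918
ΣP(Jan 2010)Q(Jan 2010) = 7×18 + 3×131 + 2×152 = 126 + 393 + 304 = 823
L = 918 / 823 × 100 = 111.5431
Paasche component (current-period weights):
ΣP(Feb 2010)Q(Feb 2010) = 5×15 + 4×100 + 2×186 = 75 + 400 + 372 = 847
ΣP(Jan 2010)Q(Feb 2010) = 7×15 + 3×100 + 2×186 = 105 + 300 + 372 = 777
P = 847 / 777 × 100 = 109.0090
Fisher = √(L × P) = √(111.5431 × 109.0090) = 110.2688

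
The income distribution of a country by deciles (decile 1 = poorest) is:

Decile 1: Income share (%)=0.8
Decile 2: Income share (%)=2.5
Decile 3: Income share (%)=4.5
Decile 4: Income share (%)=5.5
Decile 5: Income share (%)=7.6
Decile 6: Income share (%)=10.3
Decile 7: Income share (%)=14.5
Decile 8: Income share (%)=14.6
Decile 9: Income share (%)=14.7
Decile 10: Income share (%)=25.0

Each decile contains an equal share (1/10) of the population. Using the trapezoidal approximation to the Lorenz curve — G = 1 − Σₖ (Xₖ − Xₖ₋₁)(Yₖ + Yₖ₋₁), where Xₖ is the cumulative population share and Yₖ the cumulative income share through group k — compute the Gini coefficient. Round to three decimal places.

Cumulative income shares Yₖ: 0.0080, 0.0330, 0.0780, 0.1330, 0.2090, 0.3120, 0.4570, 0.6030, 0.7500, 1.0000
Σ (Xₖ−Xₖ₋₁)(Yₖ+Yₖ₋₁) = (1/10)(0.0080+0.0000) + (1/10)(0.0330+0.0080) + (1/10)(0.0780+0.0330) + (1/10)(0.1330+0.0780) + (1/10)(0.2090+0.1330) + (1/10)(0.3120+0.2090) + (1/10)(0.4570+0.3120) + (1/10)(0.6030+0.4570) + (1/10)(0.7500+0.6030) + (1/10)(1.0000+0.7500)
  = 0.0008 + 0.0041 + 0.0111 + 0.0211 + 0.0342 + 0.0521 + 0.0769 + 0.1060 + 0.1353 + 0.1750 = 0.6166
G = 1 − 0.6166 = 0.3834

0.383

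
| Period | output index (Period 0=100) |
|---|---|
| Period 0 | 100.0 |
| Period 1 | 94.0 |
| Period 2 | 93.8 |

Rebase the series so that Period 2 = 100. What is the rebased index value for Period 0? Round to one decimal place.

106.6

Rebased(Period 0) = 100.0 / 93.8 × 100 = 106.6098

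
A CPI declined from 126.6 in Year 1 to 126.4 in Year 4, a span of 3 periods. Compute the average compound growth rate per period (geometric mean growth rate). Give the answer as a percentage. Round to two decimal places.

-0.05%

Growth factor = (126.4/126.6)^(1/3) = (0.998420)^(1/3) = 0.999473
Growth rate = 0.999473 − 1 = -0.000527 = -0.0527%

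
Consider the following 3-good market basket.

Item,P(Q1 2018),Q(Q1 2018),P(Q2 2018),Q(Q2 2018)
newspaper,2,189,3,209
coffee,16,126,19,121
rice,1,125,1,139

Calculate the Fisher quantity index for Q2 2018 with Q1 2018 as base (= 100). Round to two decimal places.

99.14

Laspeyres component (base-period weights):
ΣP(Q1 2018)Q(Q2 2018) = 2×209 + 16×121 + 1×139 = 418 + 1936 + 139 = 2493
ΣP(Q1 2018)Q(Q1 2018) = 2×189 + 16×126 + 1×125 = 378 + 2016 + 125 = 2519
L = 2493 / 2519 × 100 = 98.9678
Paasche component (current-period weights):
ΣP(Q2 2018)Q(Q2 2018) = 3×209 + 19×121 + 1×139 = 627 + 2299 + 139 = 3065
ΣP(Q2 2018)Q(Q1 2018) = 3×189 + 19×126 + 1×125 = 567 + 2394 + 125 = 3086
P = 3065 / 3086 × 100 = 99.3195
Fisher = √(L × P) = √(98.9678 × 99.3195) = 99.1435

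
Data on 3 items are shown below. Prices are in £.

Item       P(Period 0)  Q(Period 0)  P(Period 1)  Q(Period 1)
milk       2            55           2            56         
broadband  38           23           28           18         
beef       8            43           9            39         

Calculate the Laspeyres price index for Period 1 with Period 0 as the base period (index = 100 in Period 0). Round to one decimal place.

85.9

Laspeyres price index uses base-period quantities as weights.
ΣP(Period 1)·Q(Period 0) = 2×55 + 28×23 + 9×43 = 110 + 644 + 387 = 1141
ΣP(Period 0)·Q(Period 0) = 2×55 + 38×23 + 8×43 = 110 + 874 + 344 = 1328
Index = 1141 / 1328 × 100 = 85.9187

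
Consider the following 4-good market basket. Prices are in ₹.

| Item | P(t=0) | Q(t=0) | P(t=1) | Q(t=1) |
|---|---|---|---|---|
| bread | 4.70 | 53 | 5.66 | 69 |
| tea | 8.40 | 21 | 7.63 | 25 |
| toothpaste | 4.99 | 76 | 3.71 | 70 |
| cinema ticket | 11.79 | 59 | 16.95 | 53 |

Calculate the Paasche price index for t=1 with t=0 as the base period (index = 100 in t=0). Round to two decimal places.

Paasche price index uses current-period quantities as weights.
ΣP(t=1)·Q(t=1) = 5.66×69 + 7.63×25 + 3.71×70 + 16.95×53 = 390.54 + 190.75 + 259.7 + 898.35 = 1739.34
ΣP(t=0)·Q(t=1) = 4.70×69 + 8.40×25 + 4.99×70 + 11.79×53 = 324.3 + 210 + 349.3 + 624.87 = 1508.47
Index = 1739.34 / 1508.47 × 100 = 115.3049

115.30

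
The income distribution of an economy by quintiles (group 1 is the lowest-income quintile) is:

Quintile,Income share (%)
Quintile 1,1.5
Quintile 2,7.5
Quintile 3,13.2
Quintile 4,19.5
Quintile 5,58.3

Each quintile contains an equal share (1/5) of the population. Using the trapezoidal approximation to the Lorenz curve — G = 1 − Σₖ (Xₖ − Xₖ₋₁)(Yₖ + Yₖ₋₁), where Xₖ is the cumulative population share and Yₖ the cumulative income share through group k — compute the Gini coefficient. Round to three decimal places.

0.502

Cumulative income shares Yₖ: 0.0150, 0.0900, 0.2220, 0.4170, 1.0000
Σ (Xₖ−Xₖ₋₁)(Yₖ+Yₖ₋₁) = (1/5)(0.0150+0.0000) + (1/5)(0.0900+0.0150) + (1/5)(0.2220+0.0900) + (1/5)(0.4170+0.2220) + (1/5)(1.0000+0.4170)
  = 0.0030 + 0.0210 + 0.0624 + 0.1278 + 0.2834 = 0.4976
G = 1 − 0.4976 = 0.5024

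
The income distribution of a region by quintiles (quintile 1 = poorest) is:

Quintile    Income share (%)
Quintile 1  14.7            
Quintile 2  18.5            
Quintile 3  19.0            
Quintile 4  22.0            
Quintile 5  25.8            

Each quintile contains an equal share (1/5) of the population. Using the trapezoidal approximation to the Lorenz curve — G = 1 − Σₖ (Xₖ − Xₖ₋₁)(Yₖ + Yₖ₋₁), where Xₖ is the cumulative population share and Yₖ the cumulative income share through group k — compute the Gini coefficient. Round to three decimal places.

0.103

Cumulative income shares Yₖ: 0.1470, 0.3320, 0.5220, 0.7420, 1.0000
Σ (Xₖ−Xₖ₋₁)(Yₖ+Yₖ₋₁) = (1/5)(0.1470+0.0000) + (1/5)(0.3320+0.1470) + (1/5)(0.5220+0.3320) + (1/5)(0.7420+0.5220) + (1/5)(1.0000+0.7420)
  = 0.0294 + 0.0958 + 0.1708 + 0.2528 + 0.3484 = 0.8972
G = 1 − 0.8972 = 0.1028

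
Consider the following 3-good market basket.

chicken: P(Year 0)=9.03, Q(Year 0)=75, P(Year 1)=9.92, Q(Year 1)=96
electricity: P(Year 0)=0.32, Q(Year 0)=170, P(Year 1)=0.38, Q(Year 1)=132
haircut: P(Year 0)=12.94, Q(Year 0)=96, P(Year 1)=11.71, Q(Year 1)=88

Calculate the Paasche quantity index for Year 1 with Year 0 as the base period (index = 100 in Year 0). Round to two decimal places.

Paasche quantity index uses current-period prices as weights.
ΣP(Year 1)·Q(Year 1) = 9.92×96 + 0.38×132 + 11.71×88 = 952.32 + 50.16 + 1030.48 = 2032.96
ΣP(Year 1)·Q(Year 0) = 9.92×75 + 0.38×170 + 11.71×96 = 744 + 64.6 + 1124.16 = 1932.76
Index = 2032.96 / 1932.76 × 100 = 105.1843

105.18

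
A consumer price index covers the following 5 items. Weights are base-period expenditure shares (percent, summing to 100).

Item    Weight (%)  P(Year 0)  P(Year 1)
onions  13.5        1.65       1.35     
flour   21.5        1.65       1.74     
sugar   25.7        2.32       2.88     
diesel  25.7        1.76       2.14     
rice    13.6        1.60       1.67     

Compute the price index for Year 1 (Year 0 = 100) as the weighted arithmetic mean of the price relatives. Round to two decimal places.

onions: 13.5 × (1.35/1.65) = 13.5 × 0.818182 = 11.0455
flour: 21.5 × (1.74/1.65) = 21.5 × 1.054545 = 22.6727
sugar: 25.7 × (2.88/2.32) = 25.7 × 1.241379 = 31.9034
diesel: 25.7 × (2.14/1.76) = 25.7 × 1.215909 = 31.2489
rice: 13.6 × (1.67/1.60) = 13.6 × 1.043750 = 14.1950
Index = Σ wᵢ·(p₁ᵢ/p₀ᵢ) = 11.0455 + 22.6727 + 31.9034 + 31.2489 + 14.1950 = 111.0655

111.07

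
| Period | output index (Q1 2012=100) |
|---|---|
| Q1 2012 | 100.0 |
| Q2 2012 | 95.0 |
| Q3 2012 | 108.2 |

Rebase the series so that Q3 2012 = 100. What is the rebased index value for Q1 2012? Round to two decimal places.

92.42

Rebased(Q1 2012) = 100.0 / 108.2 × 100 = 92.4214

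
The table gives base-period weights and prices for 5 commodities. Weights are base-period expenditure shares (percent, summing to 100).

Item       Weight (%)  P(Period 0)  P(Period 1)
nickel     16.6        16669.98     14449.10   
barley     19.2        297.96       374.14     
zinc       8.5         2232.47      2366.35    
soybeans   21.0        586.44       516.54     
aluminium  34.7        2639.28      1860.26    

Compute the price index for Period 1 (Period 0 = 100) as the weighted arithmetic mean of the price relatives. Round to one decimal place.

90.5

nickel: 16.6 × (14449.10/16669.98) = 16.6 × 0.866774 = 14.3884
barley: 19.2 × (374.14/297.96) = 19.2 × 1.255672 = 24.1089
zinc: 8.5 × (2366.35/2232.47) = 8.5 × 1.059969 = 9.0097
soybeans: 21.0 × (516.54/586.44) = 21.0 × 0.880806 = 18.4969
aluminium: 34.7 × (1860.26/2639.28) = 34.7 × 0.704836 = 24.4578
Index = Σ wᵢ·(p₁ᵢ/p₀ᵢ) = 14.3884 + 24.1089 + 9.0097 + 18.4969 + 24.4578 = 90.4618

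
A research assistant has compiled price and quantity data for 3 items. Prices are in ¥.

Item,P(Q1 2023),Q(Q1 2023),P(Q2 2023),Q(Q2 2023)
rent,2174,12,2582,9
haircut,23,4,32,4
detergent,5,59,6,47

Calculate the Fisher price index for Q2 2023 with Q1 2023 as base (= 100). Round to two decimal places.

Laspeyres component (base-period weights):
ΣP(Q2 2023)Q(Q1 2023) = 2582×12 + 32×4 + 6×59 = 30984 + 128 + 354 = 31466
ΣP(Q1 2023)Q(Q1 2023) = 2174×12 + 23×4 + 5×59 = 26088 + 92 + 295 = 26475
L = 31466 / 26475 × 100 = 118.8517
Paasche component (current-period weights):
ΣP(Q2 2023)Q(Q2 2023) = 2582×9 + 32×4 + 6×47 = 23238 + 128 + 282 = 23648
ΣP(Q1 2023)Q(Q2 2023) = 2174×9 + 23×4 + 5×47 = 19566 + 92 + 235 = 19893
P = 23648 / 19893 × 100 = 118.8760
Fisher = √(L × P) = √(118.8517 × 118.8760) = 118.8639

118.86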